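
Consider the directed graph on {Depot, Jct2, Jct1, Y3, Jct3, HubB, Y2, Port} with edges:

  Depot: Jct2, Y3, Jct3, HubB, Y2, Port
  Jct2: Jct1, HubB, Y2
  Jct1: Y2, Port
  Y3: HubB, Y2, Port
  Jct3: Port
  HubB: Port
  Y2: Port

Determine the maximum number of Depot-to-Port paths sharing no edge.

6

Assign every edge capacity 1; by Menger, the answer equals the max flow.
Path Depot→Port (+1); total 1.
Path Depot→Y3→Port (+1); total 2.
Path Depot→Jct3→Port (+1); total 3.
Path Depot→HubB→Port (+1); total 4.
Path Depot→Y2→Port (+1); total 5.
Path Depot→Jct2→Jct1→Port (+1); total 6.
No residual Depot→Port path; max flow = 6.
Certifying cut of size 6: {Depot→HubB, Depot→Jct2, Depot→Jct3, Depot→Port, Depot→Y2, Depot→Y3}.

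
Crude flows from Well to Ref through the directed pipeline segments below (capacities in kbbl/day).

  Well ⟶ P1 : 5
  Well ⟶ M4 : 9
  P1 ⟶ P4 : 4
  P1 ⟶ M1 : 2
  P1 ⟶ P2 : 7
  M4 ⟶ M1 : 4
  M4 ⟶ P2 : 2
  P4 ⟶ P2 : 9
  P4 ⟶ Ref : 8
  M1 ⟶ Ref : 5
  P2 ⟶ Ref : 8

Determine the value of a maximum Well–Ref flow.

11

Augment Well→P1→P4→Ref: bottleneck 4, flow now 4.
Augment Well→P1→M1→Ref: bottleneck 1, flow now 5.
Augment Well→M4→M1→Ref: bottleneck 4, flow now 9.
Augment Well→M4→P2→Ref: bottleneck 2, flow now 11.
No augmenting path remains; maximum flow = 11.
In the residual graph, reachable from Well: {Well, M4}.
Min-cut edges: Well→P1 (5), M4→M1 (4), M4→P2 (2); capacity 5 + 4 + 2 = 11.
This cut is saturated, so no flow can exceed 11.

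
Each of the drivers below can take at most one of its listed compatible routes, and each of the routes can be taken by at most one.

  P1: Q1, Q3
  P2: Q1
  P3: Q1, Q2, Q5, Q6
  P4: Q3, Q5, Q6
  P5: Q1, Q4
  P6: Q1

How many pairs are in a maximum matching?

Unit-capacity flow: source→left, listed edges, right→sink; max matching = max flow.
Augmenting path P1→Q1 (+1); matched 1.
Augmenting path P3→Q2 (+1); matched 2.
Augmenting path P4→Q3 (+1); matched 3.
Augmenting path P5→Q4 (+1); matched 4.
Augmenting path P2→Q1→P1→Q3→P4→Q5 (+1); matched 5.
No augmenting path remains; maximum matching = 5.
König certificate: {P1, P3, P4, P5, Q1} is a vertex cover of size 5 (every listed pair touches it), so no matching can be larger.

5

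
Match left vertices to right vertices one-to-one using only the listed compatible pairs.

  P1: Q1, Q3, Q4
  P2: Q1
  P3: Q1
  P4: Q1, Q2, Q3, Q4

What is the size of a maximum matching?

3

Unit-capacity flow: source→left, listed edges, right→sink; max matching = max flow.
Augmenting path P1→Q1 (+1); matched 1.
Augmenting path P4→Q2 (+1); matched 2.
Augmenting path P2→Q1→P1→Q3 (+1); matched 3.
No augmenting path remains; maximum matching = 3.
König certificate: {P1, P4, Q1} is a vertex cover of size 3 (every listed pair touches it), so no matching can be larger.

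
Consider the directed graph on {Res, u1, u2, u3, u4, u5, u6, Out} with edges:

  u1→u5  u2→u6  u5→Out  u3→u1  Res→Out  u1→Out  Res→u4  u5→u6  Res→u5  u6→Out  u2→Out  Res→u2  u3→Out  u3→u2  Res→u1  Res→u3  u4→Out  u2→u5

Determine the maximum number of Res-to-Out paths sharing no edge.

6

Assign every edge capacity 1; by Menger, the answer equals the max flow.
Path Res→Out (+1); total 1.
Path Res→u1→Out (+1); total 2.
Path Res→u2→Out (+1); total 3.
Path Res→u3→Out (+1); total 4.
Path Res→u4→Out (+1); total 5.
Path Res→u5→Out (+1); total 6.
No residual Res→Out path; max flow = 6.
Certifying cut of size 6: {Res→Out, Res→u1, Res→u2, Res→u3, Res→u4, Res→u5}.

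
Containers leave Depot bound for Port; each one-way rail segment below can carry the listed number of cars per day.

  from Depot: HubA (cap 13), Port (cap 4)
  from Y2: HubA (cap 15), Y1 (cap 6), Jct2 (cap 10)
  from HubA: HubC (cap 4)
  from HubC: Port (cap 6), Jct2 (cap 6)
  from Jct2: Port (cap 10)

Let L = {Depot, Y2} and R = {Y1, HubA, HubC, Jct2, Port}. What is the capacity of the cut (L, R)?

Edges leaving {Depot, Y2}: Depot→HubA (13), Depot→Port (4), Y2→Y1 (6), Y2→HubA (15), Y2→Jct2 (10).
Cut capacity = 13 + 4 + 6 + 15 + 10 = 48.

48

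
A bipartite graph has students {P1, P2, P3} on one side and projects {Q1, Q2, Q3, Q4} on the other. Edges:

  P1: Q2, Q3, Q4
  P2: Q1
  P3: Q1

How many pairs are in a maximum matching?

Unit-capacity flow: source→left, listed edges, right→sink; max matching = max flow.
Augmenting path P1→Q2 (+1); matched 1.
Augmenting path P2→Q1 (+1); matched 2.
No augmenting path remains; maximum matching = 2.
König certificate: {P1, Q1} is a vertex cover of size 2 (every listed pair touches it), so no matching can be larger.

2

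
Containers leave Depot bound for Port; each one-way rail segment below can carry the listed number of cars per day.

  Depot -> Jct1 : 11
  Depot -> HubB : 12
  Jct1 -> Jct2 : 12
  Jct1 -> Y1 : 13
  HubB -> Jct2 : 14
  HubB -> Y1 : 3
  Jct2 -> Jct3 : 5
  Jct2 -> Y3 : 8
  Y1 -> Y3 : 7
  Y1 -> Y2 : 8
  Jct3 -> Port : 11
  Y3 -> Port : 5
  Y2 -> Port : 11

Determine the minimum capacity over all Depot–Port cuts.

Augment Depot→Jct1→Jct2→Jct3→Port: bottleneck 5, flow now 5.
Augment Depot→Jct1→Jct2→Y3→Port: bottleneck 5, flow now 10.
Augment Depot→Jct1→Y1→Y2→Port: bottleneck 1, flow now 11.
Augment Depot→HubB→Y1→Y2→Port: bottleneck 3, flow now 14.
Augment Depot→HubB→Jct2→Jct1→Y1→Y2→Port: bottleneck 4, flow now 18. (uses reverse residual edge)
No augmenting path remains; maximum flow = 18.
By max-flow min-cut, the minimum cut capacity equals the max flow.
In the residual graph, reachable from Depot: {Depot, Jct1, HubB, Jct2, Y1, Y3}.
Min-cut edges: Jct2→Jct3 (5), Y1→Y2 (8), Y3→Port (5); capacity 5 + 8 + 5 = 18.

18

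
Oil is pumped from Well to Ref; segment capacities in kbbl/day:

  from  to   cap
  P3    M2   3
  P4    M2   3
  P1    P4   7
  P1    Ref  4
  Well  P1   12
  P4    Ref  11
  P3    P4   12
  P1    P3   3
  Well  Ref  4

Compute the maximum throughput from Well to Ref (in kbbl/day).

Augment Well→Ref: bottleneck 4, flow now 4.
Augment Well→P1→Ref: bottleneck 4, flow now 8.
Augment Well→P1→P4→Ref: bottleneck 7, flow now 15.
Augment Well→P1→P3→P4→Ref: bottleneck 1, flow now 16.
No augmenting path remains; maximum flow = 16.
In the residual graph, reachable from Well: {Well}.
Min-cut edges: Well→P1 (12), Well→Ref (4); capacity 12 + 4 = 16.
This cut is saturated, so no flow can exceed 16.

16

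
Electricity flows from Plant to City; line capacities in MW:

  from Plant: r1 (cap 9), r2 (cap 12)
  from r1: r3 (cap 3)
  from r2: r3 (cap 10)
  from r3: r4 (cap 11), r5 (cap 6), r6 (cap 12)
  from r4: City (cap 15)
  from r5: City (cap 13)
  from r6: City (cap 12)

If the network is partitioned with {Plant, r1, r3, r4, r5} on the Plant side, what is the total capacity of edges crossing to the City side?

52

Edges leaving {Plant, r1, r3, r4, r5}: Plant→r2 (12), r3→r6 (12), r4→City (15), r5→City (13).
Cut capacity = 12 + 12 + 15 + 13 = 52.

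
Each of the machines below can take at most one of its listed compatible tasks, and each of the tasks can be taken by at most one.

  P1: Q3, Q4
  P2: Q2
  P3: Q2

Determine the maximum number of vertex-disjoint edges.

Unit-capacity flow: source→left, listed edges, right→sink; max matching = max flow.
Augmenting path P1→Q3 (+1); matched 1.
Augmenting path P2→Q2 (+1); matched 2.
No augmenting path remains; maximum matching = 2.
König certificate: {P1, Q2} is a vertex cover of size 2 (every listed pair touches it), so no matching can be larger.

2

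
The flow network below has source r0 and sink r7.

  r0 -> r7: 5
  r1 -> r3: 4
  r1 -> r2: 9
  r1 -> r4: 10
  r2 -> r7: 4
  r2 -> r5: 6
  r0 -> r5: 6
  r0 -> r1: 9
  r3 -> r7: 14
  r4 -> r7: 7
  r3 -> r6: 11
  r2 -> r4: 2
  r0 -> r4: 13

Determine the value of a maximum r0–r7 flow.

Augment r0→r7: bottleneck 5, flow now 5.
Augment r0→r4→r7: bottleneck 7, flow now 12.
Augment r0→r1→r2→r7: bottleneck 4, flow now 16.
Augment r0→r1→r3→r7: bottleneck 4, flow now 20.
No augmenting path remains; maximum flow = 20.
In the residual graph, reachable from r0: {r0, r1, r2, r4, r5}.
Min-cut edges: r0→r7 (5), r1→r3 (4), r2→r7 (4), r4→r7 (7); capacity 5 + 4 + 4 + 7 = 20.
This cut is saturated, so no flow can exceed 20.

20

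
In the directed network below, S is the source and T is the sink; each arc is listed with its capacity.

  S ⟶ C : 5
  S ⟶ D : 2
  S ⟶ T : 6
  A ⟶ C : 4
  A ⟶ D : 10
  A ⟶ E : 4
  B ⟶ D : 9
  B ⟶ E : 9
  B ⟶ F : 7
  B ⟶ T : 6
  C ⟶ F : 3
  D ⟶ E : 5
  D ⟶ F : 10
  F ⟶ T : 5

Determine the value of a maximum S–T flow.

11

Augment S→T: bottleneck 6, flow now 6.
Augment S→C→F→T: bottleneck 3, flow now 9.
Augment S→D→F→T: bottleneck 2, flow now 11.
No augmenting path remains; maximum flow = 11.
In the residual graph, reachable from S: {S, C}.
Min-cut edges: S→D (2), S→T (6), C→F (3); capacity 2 + 6 + 3 = 11.
This cut is saturated, so no flow can exceed 11.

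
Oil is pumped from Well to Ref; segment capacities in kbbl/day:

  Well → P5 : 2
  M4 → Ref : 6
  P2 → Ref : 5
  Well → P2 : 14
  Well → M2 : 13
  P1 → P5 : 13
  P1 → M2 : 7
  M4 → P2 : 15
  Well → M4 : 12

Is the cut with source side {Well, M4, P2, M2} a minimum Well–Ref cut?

Given cut capacity: 2 + 6 + 5 = 13.
Augment Well→M4→Ref: bottleneck 6, flow now 6.
Augment Well→P2→Ref: bottleneck 5, flow now 11.
No augmenting path remains; maximum flow = 11.
In the residual graph, reachable from Well: {Well, M4, P2, M2, P5}.
Min-cut edges: M4→Ref (6), P2→Ref (5); capacity 6 + 5 = 11.
Cut capacity 13 exceeds the max flow 11, so it is not minimum.

No — its capacity is 13, but the minimum cut has capacity 11.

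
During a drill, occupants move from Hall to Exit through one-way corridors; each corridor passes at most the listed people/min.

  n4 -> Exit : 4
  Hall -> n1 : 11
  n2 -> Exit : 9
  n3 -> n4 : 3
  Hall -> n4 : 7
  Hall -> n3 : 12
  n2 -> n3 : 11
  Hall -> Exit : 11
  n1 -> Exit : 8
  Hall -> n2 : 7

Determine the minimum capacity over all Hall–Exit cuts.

30

Augment Hall→Exit: bottleneck 11, flow now 11.
Augment Hall→n1→Exit: bottleneck 8, flow now 19.
Augment Hall→n2→Exit: bottleneck 7, flow now 26.
Augment Hall→n4→Exit: bottleneck 4, flow now 30.
No augmenting path remains; maximum flow = 30.
By max-flow min-cut, the minimum cut capacity equals the max flow.
In the residual graph, reachable from Hall: {Hall, n1, n3, n4}.
Min-cut edges: Hall→n2 (7), Hall→Exit (11), n1→Exit (8), n4→Exit (4); capacity 7 + 11 + 8 + 4 = 30.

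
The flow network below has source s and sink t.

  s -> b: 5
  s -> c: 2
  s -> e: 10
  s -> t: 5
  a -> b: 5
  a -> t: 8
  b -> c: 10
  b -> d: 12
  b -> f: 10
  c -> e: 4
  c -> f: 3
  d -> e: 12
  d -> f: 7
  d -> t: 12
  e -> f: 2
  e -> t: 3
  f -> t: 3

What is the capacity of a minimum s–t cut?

16

Augment s→t: bottleneck 5, flow now 5.
Augment s→e→t: bottleneck 3, flow now 8.
Augment s→b→d→t: bottleneck 5, flow now 13.
Augment s→c→f→t: bottleneck 2, flow now 15.
Augment s→e→f→t: bottleneck 1, flow now 16.
No augmenting path remains; maximum flow = 16.
By max-flow min-cut, the minimum cut capacity equals the max flow.
In the residual graph, reachable from s: {s, c, e, f}.
Min-cut edges: s→b (5), s→t (5), e→t (3), f→t (3); capacity 5 + 5 + 3 + 3 = 16.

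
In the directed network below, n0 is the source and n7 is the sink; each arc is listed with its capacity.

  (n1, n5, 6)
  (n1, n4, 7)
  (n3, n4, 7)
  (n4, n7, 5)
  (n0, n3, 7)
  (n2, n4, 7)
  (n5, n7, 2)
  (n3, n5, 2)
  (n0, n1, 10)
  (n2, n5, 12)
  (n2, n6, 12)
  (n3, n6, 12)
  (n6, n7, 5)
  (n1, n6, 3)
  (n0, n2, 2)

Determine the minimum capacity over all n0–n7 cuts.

12

Augment n0→n1→n4→n7: bottleneck 5, flow now 5.
Augment n0→n1→n5→n7: bottleneck 2, flow now 7.
Augment n0→n1→n6→n7: bottleneck 3, flow now 10.
Augment n0→n2→n6→n7: bottleneck 2, flow now 12.
No augmenting path remains; maximum flow = 12.
By max-flow min-cut, the minimum cut capacity equals the max flow.
In the residual graph, reachable from n0: {n0, n1, n2, n3, n4, n5, n6}.
Min-cut edges: n4→n7 (5), n5→n7 (2), n6→n7 (5); capacity 5 + 2 + 5 = 12.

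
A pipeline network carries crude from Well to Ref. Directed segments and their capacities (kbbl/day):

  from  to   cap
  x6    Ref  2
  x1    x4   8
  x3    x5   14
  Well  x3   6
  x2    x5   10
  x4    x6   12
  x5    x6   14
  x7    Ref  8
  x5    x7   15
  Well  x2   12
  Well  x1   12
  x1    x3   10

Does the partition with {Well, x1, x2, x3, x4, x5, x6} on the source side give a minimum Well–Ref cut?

Given cut capacity: 15 + 2 = 17.
Augment Well→x1→x4→x6→Ref: bottleneck 2, flow now 2.
Augment Well→x2→x5→x7→Ref: bottleneck 8, flow now 10.
No augmenting path remains; maximum flow = 10.
In the residual graph, reachable from Well: {Well, x1, x2, x3, x4, x5, x6, x7}.
Min-cut edges: x6→Ref (2), x7→Ref (8); capacity 2 + 8 = 10.
Cut capacity 17 exceeds the max flow 10, so it is not minimum.

No — its capacity is 17, but the minimum cut has capacity 10.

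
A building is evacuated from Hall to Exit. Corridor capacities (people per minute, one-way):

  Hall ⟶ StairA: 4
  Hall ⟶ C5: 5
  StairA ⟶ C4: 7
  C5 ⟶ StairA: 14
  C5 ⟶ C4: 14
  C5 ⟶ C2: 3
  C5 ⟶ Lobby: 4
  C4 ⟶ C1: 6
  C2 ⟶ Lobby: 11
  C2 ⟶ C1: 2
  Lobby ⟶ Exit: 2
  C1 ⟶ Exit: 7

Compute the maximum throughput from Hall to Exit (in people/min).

9

Augment Hall→C5→Lobby→Exit: bottleneck 2, flow now 2.
Augment Hall→StairA→C4→C1→Exit: bottleneck 4, flow now 6.
Augment Hall→C5→C4→C1→Exit: bottleneck 2, flow now 8.
Augment Hall→C5→C2→C1→Exit: bottleneck 1, flow now 9.
No augmenting path remains; maximum flow = 9.
In the residual graph, reachable from Hall: {Hall}.
Min-cut edges: Hall→StairA (4), Hall→C5 (5); capacity 4 + 5 = 9.
This cut is saturated, so no flow can exceed 9.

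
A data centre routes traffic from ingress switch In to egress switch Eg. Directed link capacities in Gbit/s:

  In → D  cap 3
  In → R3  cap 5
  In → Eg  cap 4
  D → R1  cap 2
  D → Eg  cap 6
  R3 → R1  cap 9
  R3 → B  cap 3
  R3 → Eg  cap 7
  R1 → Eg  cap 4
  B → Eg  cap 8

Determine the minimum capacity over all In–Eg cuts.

Augment In→Eg: bottleneck 4, flow now 4.
Augment In→D→Eg: bottleneck 3, flow now 7.
Augment In→R3→Eg: bottleneck 5, flow now 12.
No augmenting path remains; maximum flow = 12.
By max-flow min-cut, the minimum cut capacity equals the max flow.
In the residual graph, reachable from In: {In}.
Min-cut edges: In→D (3), In→R3 (5), In→Eg (4); capacity 3 + 5 + 4 = 12.

12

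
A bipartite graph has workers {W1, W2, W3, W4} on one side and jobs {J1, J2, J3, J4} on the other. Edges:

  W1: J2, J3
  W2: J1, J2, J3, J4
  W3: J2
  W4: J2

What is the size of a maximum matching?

Unit-capacity flow: source→left, listed edges, right→sink; max matching = max flow.
Augmenting path W1→J2 (+1); matched 1.
Augmenting path W2→J1 (+1); matched 2.
Augmenting path W3→J2→W1→J3 (+1); matched 3.
No augmenting path remains; maximum matching = 3.
König certificate: {W1, W2, J2} is a vertex cover of size 3 (every listed pair touches it), so no matching can be larger.

3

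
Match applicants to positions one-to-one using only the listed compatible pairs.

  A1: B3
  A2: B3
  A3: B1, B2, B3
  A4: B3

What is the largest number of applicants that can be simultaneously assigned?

Unit-capacity flow: source→left, listed edges, right→sink; max matching = max flow.
Augmenting path A1→B3 (+1); matched 1.
Augmenting path A3→B1 (+1); matched 2.
No augmenting path remains; maximum matching = 2.
König certificate: {A3, B3} is a vertex cover of size 2 (every listed pair touches it), so no matching can be larger.

2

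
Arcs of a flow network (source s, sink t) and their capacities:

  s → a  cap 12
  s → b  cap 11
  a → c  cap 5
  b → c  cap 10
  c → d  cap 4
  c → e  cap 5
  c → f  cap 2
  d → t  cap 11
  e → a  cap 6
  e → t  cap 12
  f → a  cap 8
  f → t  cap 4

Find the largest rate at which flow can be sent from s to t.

11

Augment s→a→c→d→t: bottleneck 4, flow now 4.
Augment s→a→c→e→t: bottleneck 1, flow now 5.
Augment s→b→c→e→t: bottleneck 4, flow now 9.
Augment s→b→c→f→t: bottleneck 2, flow now 11.
No augmenting path remains; maximum flow = 11.
In the residual graph, reachable from s: {s, a, b, c}.
Min-cut edges: c→d (4), c→e (5), c→f (2); capacity 4 + 5 + 2 = 11.
This cut is saturated, so no flow can exceed 11.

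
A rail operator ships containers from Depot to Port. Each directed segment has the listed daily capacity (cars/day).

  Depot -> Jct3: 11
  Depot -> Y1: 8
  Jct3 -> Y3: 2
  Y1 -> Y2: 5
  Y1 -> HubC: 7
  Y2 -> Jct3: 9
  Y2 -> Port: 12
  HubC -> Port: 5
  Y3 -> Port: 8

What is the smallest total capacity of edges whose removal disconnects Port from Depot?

Augment Depot→Jct3→Y3→Port: bottleneck 2, flow now 2.
Augment Depot→Y1→Y2→Port: bottleneck 5, flow now 7.
Augment Depot→Y1→HubC→Port: bottleneck 3, flow now 10.
No augmenting path remains; maximum flow = 10.
By max-flow min-cut, the minimum cut capacity equals the max flow.
In the residual graph, reachable from Depot: {Depot, Jct3}.
Min-cut edges: Depot→Y1 (8), Jct3→Y3 (2); capacity 8 + 2 = 10.

10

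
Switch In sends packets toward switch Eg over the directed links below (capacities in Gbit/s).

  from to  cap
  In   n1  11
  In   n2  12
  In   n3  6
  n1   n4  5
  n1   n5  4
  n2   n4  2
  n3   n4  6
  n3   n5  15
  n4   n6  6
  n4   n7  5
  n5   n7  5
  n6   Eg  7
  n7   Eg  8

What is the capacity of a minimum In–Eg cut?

14

Augment In→n1→n4→n6→Eg: bottleneck 5, flow now 5.
Augment In→n1→n5→n7→Eg: bottleneck 4, flow now 9.
Augment In→n2→n4→n6→Eg: bottleneck 1, flow now 10.
Augment In→n2→n4→n7→Eg: bottleneck 1, flow now 11.
Augment In→n3→n4→n7→Eg: bottleneck 3, flow now 14.
No augmenting path remains; maximum flow = 14.
By max-flow min-cut, the minimum cut capacity equals the max flow.
In the residual graph, reachable from In: {In, n1, n2, n3, n4, n5, n7}.
Min-cut edges: n4→n6 (6), n7→Eg (8); capacity 6 + 8 = 14.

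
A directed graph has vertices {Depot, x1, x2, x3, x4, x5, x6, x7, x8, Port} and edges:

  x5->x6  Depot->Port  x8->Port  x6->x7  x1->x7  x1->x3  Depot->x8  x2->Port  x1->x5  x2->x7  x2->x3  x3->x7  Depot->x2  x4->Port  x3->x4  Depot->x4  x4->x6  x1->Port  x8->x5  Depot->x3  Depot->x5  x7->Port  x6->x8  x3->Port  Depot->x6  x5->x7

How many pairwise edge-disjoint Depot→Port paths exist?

6

Assign every edge capacity 1; by Menger, the answer equals the max flow.
Path Depot→Port (+1); total 1.
Path Depot→x2→Port (+1); total 2.
Path Depot→x3→Port (+1); total 3.
Path Depot→x4→Port (+1); total 4.
Path Depot→x8→Port (+1); total 5.
Path Depot→x5→x7→Port (+1); total 6.
No residual Depot→Port path; max flow = 6.
Certifying cut of size 6: {Depot→Port, Depot→x2, Depot→x3, Depot→x4, x7→Port, x8→Port}.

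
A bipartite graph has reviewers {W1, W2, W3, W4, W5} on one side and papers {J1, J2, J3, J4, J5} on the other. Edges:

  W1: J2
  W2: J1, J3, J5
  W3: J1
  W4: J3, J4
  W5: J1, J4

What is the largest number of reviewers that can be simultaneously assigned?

Unit-capacity flow: source→left, listed edges, right→sink; max matching = max flow.
Augmenting path W1→J2 (+1); matched 1.
Augmenting path W2→J1 (+1); matched 2.
Augmenting path W4→J3 (+1); matched 3.
Augmenting path W5→J4 (+1); matched 4.
Augmenting path W3→J1→W2→J5 (+1); matched 5.
No augmenting path remains; maximum matching = 5.
König certificate: {W1, W2, W3, W4, W5} is a vertex cover of size 5 (every listed pair touches it), so no matching can be larger.

5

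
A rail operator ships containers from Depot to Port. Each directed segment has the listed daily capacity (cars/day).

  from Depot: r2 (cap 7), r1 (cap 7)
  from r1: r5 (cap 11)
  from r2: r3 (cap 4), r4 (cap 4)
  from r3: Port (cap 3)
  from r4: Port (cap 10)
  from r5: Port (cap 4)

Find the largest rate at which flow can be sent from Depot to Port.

11

Augment Depot→r1→r5→Port: bottleneck 4, flow now 4.
Augment Depot→r2→r3→Port: bottleneck 3, flow now 7.
Augment Depot→r2→r4→Port: bottleneck 4, flow now 11.
No augmenting path remains; maximum flow = 11.
In the residual graph, reachable from Depot: {Depot, r1, r5}.
Min-cut edges: Depot→r2 (7), r5→Port (4); capacity 7 + 4 = 11.
This cut is saturated, so no flow can exceed 11.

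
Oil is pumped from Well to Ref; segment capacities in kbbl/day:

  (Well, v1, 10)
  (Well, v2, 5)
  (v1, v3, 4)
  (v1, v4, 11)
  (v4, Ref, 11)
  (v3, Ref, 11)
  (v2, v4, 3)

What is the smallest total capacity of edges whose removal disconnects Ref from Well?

13

Augment Well→v1→v3→Ref: bottleneck 4, flow now 4.
Augment Well→v1→v4→Ref: bottleneck 6, flow now 10.
Augment Well→v2→v4→Ref: bottleneck 3, flow now 13.
No augmenting path remains; maximum flow = 13.
By max-flow min-cut, the minimum cut capacity equals the max flow.
In the residual graph, reachable from Well: {Well, v2}.
Min-cut edges: Well→v1 (10), v2→v4 (3); capacity 10 + 3 = 13.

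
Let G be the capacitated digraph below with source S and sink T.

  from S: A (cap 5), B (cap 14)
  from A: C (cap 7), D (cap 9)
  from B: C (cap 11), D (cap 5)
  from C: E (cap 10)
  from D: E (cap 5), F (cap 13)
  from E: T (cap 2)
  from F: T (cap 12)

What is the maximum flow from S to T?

Augment S→A→C→E→T: bottleneck 2, flow now 2.
Augment S→A→D→F→T: bottleneck 3, flow now 5.
Augment S→B→D→F→T: bottleneck 5, flow now 10.
Augment S→B→C→A→D→F→T: bottleneck 2, flow now 12. (uses reverse residual edge)
No augmenting path remains; maximum flow = 12.
In the residual graph, reachable from S: {S, B, C, E}.
Min-cut edges: S→A (5), B→D (5), E→T (2); capacity 5 + 5 + 2 = 12.
This cut is saturated, so no flow can exceed 12.

12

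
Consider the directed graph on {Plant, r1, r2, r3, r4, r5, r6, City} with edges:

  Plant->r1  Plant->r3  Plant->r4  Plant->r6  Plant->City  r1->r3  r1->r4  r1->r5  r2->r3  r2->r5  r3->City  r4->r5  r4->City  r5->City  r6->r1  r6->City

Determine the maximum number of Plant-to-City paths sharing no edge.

5

Assign every edge capacity 1; by Menger, the answer equals the max flow.
Path Plant→City (+1); total 1.
Path Plant→r3→City (+1); total 2.
Path Plant→r4→City (+1); total 3.
Path Plant→r6→City (+1); total 4.
Path Plant→r1→r5→City (+1); total 5.
No residual Plant→City path; max flow = 5.
Certifying cut of size 5: {Plant→City, Plant→r1, Plant→r3, Plant→r4, Plant→r6}.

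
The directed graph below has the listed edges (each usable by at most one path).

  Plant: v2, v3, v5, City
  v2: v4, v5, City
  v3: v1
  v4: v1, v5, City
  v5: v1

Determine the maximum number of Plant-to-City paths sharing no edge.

2

Assign every edge capacity 1; by Menger, the answer equals the max flow.
Path Plant→City (+1); total 1.
Path Plant→v2→City (+1); total 2.
No residual Plant→City path; max flow = 2.
Certifying cut of size 2: {Plant→City, Plant→v2}.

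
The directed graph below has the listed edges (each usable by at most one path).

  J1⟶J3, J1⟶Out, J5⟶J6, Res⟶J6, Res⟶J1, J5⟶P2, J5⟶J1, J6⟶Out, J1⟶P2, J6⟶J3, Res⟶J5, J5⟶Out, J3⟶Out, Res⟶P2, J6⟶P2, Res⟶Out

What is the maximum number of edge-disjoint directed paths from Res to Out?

Assign every edge capacity 1; by Menger, the answer equals the max flow.
Path Res→Out (+1); total 1.
Path Res→J5→Out (+1); total 2.
Path Res→J1→Out (+1); total 3.
Path Res→J6→Out (+1); total 4.
No residual Res→Out path; max flow = 4.
Certifying cut of size 4: {Res→J1, Res→J5, Res→J6, Res→Out}.

4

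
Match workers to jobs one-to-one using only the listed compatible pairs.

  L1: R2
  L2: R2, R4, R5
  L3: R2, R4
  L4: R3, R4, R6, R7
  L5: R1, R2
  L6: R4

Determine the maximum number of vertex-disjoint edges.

5

Unit-capacity flow: source→left, listed edges, right→sink; max matching = max flow.
Augmenting path L1→R2 (+1); matched 1.
Augmenting path L2→R4 (+1); matched 2.
Augmenting path L4→R3 (+1); matched 3.
Augmenting path L5→R1 (+1); matched 4.
Augmenting path L3→R4→L2→R5 (+1); matched 5.
No augmenting path remains; maximum matching = 5.
König certificate: {L2, L4, L5, R2, R4} is a vertex cover of size 5 (every listed pair touches it), so no matching can be larger.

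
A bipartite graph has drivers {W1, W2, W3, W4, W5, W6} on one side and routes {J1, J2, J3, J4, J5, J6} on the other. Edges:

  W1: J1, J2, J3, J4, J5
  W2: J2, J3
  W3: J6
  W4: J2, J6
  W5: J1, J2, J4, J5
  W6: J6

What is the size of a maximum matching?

Unit-capacity flow: source→left, listed edges, right→sink; max matching = max flow.
Augmenting path W1→J1 (+1); matched 1.
Augmenting path W2→J2 (+1); matched 2.
Augmenting path W3→J6 (+1); matched 3.
Augmenting path W5→J4 (+1); matched 4.
Augmenting path W4→J2→W2→J3 (+1); matched 5.
No augmenting path remains; maximum matching = 5.
König certificate: {W1, W2, W4, W5, J6} is a vertex cover of size 5 (every listed pair touches it), so no matching can be larger.

5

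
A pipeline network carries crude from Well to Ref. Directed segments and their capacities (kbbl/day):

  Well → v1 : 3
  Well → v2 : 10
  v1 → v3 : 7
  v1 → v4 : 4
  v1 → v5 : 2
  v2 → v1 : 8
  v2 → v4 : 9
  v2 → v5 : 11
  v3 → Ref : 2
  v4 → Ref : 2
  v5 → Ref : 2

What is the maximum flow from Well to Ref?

6

Augment Well→v1→v3→Ref: bottleneck 2, flow now 2.
Augment Well→v1→v4→Ref: bottleneck 1, flow now 3.
Augment Well→v2→v4→Ref: bottleneck 1, flow now 4.
Augment Well→v2→v5→Ref: bottleneck 2, flow now 6.
No augmenting path remains; maximum flow = 6.
In the residual graph, reachable from Well: {Well, v1, v2, v3, v4, v5}.
Min-cut edges: v3→Ref (2), v4→Ref (2), v5→Ref (2); capacity 2 + 2 + 2 = 6.
This cut is saturated, so no flow can exceed 6.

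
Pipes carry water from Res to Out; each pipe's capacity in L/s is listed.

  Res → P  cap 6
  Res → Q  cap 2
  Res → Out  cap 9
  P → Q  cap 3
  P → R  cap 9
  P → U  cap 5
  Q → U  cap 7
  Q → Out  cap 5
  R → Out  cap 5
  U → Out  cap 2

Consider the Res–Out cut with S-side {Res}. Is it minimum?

Given cut capacity: 6 + 2 + 9 = 17.
Augment Res→Out: bottleneck 9, flow now 9.
Augment Res→Q→Out: bottleneck 2, flow now 11.
Augment Res→P→Q→Out: bottleneck 3, flow now 14.
Augment Res→P→R→Out: bottleneck 3, flow now 17.
No augmenting path remains; maximum flow = 17.
Cut capacity 17 equals the max flow, so it is a minimum cut.

Yes — it is a minimum cut (capacity 17).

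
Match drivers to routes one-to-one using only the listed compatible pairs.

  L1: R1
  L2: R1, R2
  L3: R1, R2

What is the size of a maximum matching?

Unit-capacity flow: source→left, listed edges, right→sink; max matching = max flow.
Augmenting path L1→R1 (+1); matched 1.
Augmenting path L2→R2 (+1); matched 2.
No augmenting path remains; maximum matching = 2.
König certificate: {R1, R2} is a vertex cover of size 2 (every listed pair touches it), so no matching can be larger.

2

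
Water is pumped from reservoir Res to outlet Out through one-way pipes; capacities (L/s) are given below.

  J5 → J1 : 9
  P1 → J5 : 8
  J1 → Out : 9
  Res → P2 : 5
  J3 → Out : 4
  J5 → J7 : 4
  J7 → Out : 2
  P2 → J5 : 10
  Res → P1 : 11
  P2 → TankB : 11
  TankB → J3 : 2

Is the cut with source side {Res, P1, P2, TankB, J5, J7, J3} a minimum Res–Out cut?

Given cut capacity: 9 + 2 + 4 = 15.
Augment Res→P1→J5→J1→Out: bottleneck 8, flow now 8.
Augment Res→P2→TankB→J3→Out: bottleneck 2, flow now 10.
Augment Res→P2→J5→J1→Out: bottleneck 1, flow now 11.
Augment Res→P2→J5→J7→Out: bottleneck 2, flow now 13.
No augmenting path remains; maximum flow = 13.
In the residual graph, reachable from Res: {Res, P1}.
Min-cut edges: Res→P2 (5), P1→J5 (8); capacity 5 + 8 = 13.
Cut capacity 15 exceeds the max flow 13, so it is not minimum.

No — its capacity is 15, but the minimum cut has capacity 13.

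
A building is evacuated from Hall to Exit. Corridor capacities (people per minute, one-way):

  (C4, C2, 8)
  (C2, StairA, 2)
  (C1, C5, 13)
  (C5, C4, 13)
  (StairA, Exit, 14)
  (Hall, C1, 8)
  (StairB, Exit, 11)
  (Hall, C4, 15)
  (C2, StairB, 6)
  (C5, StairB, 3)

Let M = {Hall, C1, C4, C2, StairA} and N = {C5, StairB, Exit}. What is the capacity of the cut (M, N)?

33

Edges leaving {Hall, C1, C4, C2, StairA}: C1→C5 (13), C2→StairB (6), StairA→Exit (14).
Cut capacity = 13 + 6 + 14 = 33.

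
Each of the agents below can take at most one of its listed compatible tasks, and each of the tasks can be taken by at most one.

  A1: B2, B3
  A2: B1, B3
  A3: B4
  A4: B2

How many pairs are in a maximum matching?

Unit-capacity flow: source→left, listed edges, right→sink; max matching = max flow.
Augmenting path A1→B2 (+1); matched 1.
Augmenting path A2→B1 (+1); matched 2.
Augmenting path A3→B4 (+1); matched 3.
Augmenting path A4→B2→A1→B3 (+1); matched 4.
No augmenting path remains; maximum matching = 4.
König certificate: {A1, A2, A3, A4} is a vertex cover of size 4 (every listed pair touches it), so no matching can be larger.

4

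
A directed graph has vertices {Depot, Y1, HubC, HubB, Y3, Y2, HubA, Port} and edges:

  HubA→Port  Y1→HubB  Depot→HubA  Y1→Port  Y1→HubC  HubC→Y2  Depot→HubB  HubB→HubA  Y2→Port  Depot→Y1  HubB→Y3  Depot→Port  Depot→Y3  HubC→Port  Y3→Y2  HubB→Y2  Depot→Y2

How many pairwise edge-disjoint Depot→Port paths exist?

4

Assign every edge capacity 1; by Menger, the answer equals the max flow.
Path Depot→Port (+1); total 1.
Path Depot→Y1→Port (+1); total 2.
Path Depot→Y2→Port (+1); total 3.
Path Depot→HubA→Port (+1); total 4.
No residual Depot→Port path; max flow = 4.
Certifying cut of size 4: {Depot→Port, Depot→Y1, HubA→Port, Y2→Port}.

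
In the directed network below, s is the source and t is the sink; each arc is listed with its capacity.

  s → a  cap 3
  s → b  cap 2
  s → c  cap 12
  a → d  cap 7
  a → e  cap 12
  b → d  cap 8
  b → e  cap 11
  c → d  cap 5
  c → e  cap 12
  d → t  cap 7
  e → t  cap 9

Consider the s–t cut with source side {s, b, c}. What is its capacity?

39

Edges leaving {s, b, c}: s→a (3), b→d (8), b→e (11), c→d (5), c→e (12).
Cut capacity = 3 + 8 + 11 + 5 + 12 = 39.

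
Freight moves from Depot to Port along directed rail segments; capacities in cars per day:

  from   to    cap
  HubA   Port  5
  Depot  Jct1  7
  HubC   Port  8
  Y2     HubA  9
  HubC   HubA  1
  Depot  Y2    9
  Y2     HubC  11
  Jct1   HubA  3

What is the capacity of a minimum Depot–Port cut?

Augment Depot→Y2→HubA→Port: bottleneck 5, flow now 5.
Augment Depot→Y2→HubC→Port: bottleneck 4, flow now 9.
Augment Depot→Jct1→HubA→Y2→HubC→Port: bottleneck 3, flow now 12. (uses reverse residual edge)
No augmenting path remains; maximum flow = 12.
By max-flow min-cut, the minimum cut capacity equals the max flow.
In the residual graph, reachable from Depot: {Depot, Jct1}.
Min-cut edges: Depot→Y2 (9), Jct1→HubA (3); capacity 9 + 3 = 12.

12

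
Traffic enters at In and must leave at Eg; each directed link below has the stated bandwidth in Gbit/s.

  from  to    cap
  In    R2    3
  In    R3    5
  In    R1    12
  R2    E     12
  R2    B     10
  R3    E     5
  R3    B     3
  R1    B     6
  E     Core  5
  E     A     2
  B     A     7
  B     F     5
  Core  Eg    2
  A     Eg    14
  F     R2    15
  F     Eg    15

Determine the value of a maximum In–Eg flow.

14

Augment In→R2→E→Core→Eg: bottleneck 2, flow now 2.
Augment In→R2→E→A→Eg: bottleneck 1, flow now 3.
Augment In→R3→E→A→Eg: bottleneck 1, flow now 4.
Augment In→R3→B→A→Eg: bottleneck 3, flow now 7.
Augment In→R1→B→A→Eg: bottleneck 4, flow now 11.
Augment In→R1→B→F→Eg: bottleneck 2, flow now 13.
Augment In→R3→E→R2→B→F→Eg: bottleneck 1, flow now 14. (uses reverse residual edge)
No augmenting path remains; maximum flow = 14.
In the residual graph, reachable from In: {In, R1}.
Min-cut edges: In→R2 (3), In→R3 (5), R1→B (6); capacity 3 + 5 + 6 = 14.
This cut is saturated, so no flow can exceed 14.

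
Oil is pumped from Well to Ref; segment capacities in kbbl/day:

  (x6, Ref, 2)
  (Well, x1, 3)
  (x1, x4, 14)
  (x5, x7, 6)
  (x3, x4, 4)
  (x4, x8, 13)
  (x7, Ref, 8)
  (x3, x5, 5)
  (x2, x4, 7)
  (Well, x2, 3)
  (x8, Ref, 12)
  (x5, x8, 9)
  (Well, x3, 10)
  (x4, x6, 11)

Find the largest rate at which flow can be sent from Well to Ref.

Augment Well→x1→x4→x6→Ref: bottleneck 2, flow now 2.
Augment Well→x1→x4→x8→Ref: bottleneck 1, flow now 3.
Augment Well→x2→x4→x8→Ref: bottleneck 3, flow now 6.
Augment Well→x3→x4→x8→Ref: bottleneck 4, flow now 10.
Augment Well→x3→x5→x7→Ref: bottleneck 5, flow now 15.
No augmenting path remains; maximum flow = 15.
In the residual graph, reachable from Well: {Well, x3}.
Min-cut edges: Well→x1 (3), Well→x2 (3), x3→x4 (4), x3→x5 (5); capacity 3 + 3 + 4 + 5 = 15.
This cut is saturated, so no flow can exceed 15.

15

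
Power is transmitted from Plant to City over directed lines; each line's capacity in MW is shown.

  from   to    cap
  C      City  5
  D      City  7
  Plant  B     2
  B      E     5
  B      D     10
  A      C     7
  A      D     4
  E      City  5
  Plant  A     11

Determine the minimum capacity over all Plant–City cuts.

11

Augment Plant→A→C→City: bottleneck 5, flow now 5.
Augment Plant→A→D→City: bottleneck 4, flow now 9.
Augment Plant→B→D→City: bottleneck 2, flow now 11.
No augmenting path remains; maximum flow = 11.
By max-flow min-cut, the minimum cut capacity equals the max flow.
In the residual graph, reachable from Plant: {Plant, A, C}.
Min-cut edges: Plant→B (2), A→D (4), C→City (5); capacity 2 + 4 + 5 = 11.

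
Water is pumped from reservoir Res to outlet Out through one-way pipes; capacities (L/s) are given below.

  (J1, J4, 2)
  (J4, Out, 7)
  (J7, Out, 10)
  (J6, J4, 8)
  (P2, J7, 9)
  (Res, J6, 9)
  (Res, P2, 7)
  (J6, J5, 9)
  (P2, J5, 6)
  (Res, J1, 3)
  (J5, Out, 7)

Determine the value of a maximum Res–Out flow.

Augment Res→J6→J5→Out: bottleneck 7, flow now 7.
Augment Res→J6→J4→Out: bottleneck 2, flow now 9.
Augment Res→J1→J4→Out: bottleneck 2, flow now 11.
Augment Res→P2→J7→Out: bottleneck 7, flow now 18.
No augmenting path remains; maximum flow = 18.
In the residual graph, reachable from Res: {Res, J1}.
Min-cut edges: Res→J6 (9), Res→P2 (7), J1→J4 (2); capacity 9 + 7 + 2 = 18.
This cut is saturated, so no flow can exceed 18.

18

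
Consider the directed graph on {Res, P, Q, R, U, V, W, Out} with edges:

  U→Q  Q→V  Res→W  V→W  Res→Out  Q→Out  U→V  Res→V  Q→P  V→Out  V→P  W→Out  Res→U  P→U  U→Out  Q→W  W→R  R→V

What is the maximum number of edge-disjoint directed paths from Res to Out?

Assign every edge capacity 1; by Menger, the answer equals the max flow.
Path Res→Out (+1); total 1.
Path Res→U→Out (+1); total 2.
Path Res→V→Out (+1); total 3.
Path Res→W→Out (+1); total 4.
No residual Res→Out path; max flow = 4.
Certifying cut of size 4: {Res→Out, Res→U, Res→V, Res→W}.

4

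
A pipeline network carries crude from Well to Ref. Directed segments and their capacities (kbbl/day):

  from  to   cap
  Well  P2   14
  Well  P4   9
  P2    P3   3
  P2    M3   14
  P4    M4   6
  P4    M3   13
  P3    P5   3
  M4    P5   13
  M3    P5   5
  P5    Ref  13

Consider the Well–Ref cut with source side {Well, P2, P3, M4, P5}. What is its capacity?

Edges leaving {Well, P2, P3, M4, P5}: Well→P4 (9), P2→M3 (14), P5→Ref (13).
Cut capacity = 9 + 14 + 13 = 36.

36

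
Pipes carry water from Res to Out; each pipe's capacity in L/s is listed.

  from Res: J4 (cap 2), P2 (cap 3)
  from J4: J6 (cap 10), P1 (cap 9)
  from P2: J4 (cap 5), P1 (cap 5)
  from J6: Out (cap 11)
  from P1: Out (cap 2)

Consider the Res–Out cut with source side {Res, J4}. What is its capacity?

Edges leaving {Res, J4}: Res→P2 (3), J4→J6 (10), J4→P1 (9).
Cut capacity = 3 + 10 + 9 = 22.

22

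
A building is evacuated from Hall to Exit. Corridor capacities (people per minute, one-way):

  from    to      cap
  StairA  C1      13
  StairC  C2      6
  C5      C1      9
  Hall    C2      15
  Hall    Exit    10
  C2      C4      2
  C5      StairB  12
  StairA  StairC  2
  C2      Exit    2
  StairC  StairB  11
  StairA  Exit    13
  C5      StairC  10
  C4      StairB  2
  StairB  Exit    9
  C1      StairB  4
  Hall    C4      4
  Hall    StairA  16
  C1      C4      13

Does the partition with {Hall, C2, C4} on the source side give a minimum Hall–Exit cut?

Given cut capacity: 16 + 10 + 2 + 2 = 30.
Augment Hall→Exit: bottleneck 10, flow now 10.
Augment Hall→StairA→Exit: bottleneck 13, flow now 23.
Augment Hall→C2→Exit: bottleneck 2, flow now 25.
Augment Hall→C4→StairB→Exit: bottleneck 2, flow now 27.
Augment Hall→StairA→C1→StairB→Exit: bottleneck 3, flow now 30.
No augmenting path remains; maximum flow = 30.
Cut capacity 30 equals the max flow, so it is a minimum cut.

Yes — it is a minimum cut (capacity 30).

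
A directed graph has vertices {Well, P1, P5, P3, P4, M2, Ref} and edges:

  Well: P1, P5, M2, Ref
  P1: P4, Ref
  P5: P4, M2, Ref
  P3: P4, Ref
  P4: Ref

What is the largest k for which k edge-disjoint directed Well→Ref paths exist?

3

Assign every edge capacity 1; by Menger, the answer equals the max flow.
Path Well→Ref (+1); total 1.
Path Well→P1→Ref (+1); total 2.
Path Well→P5→Ref (+1); total 3.
No residual Well→Ref path; max flow = 3.
Certifying cut of size 3: {Well→P1, Well→P5, Well→Ref}.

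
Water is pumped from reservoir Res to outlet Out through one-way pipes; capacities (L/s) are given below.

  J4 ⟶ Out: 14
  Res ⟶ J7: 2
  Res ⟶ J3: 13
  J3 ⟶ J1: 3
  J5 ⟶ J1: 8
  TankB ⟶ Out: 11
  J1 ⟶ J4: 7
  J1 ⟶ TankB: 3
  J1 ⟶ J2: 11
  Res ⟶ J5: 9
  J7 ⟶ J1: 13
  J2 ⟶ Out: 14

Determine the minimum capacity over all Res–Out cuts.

Augment Res→J7→J1→TankB→Out: bottleneck 2, flow now 2.
Augment Res→J3→J1→TankB→Out: bottleneck 1, flow now 3.
Augment Res→J3→J1→J4→Out: bottleneck 2, flow now 5.
Augment Res→J5→J1→J4→Out: bottleneck 5, flow now 10.
Augment Res→J5→J1→J2→Out: bottleneck 3, flow now 13.
No augmenting path remains; maximum flow = 13.
By max-flow min-cut, the minimum cut capacity equals the max flow.
In the residual graph, reachable from Res: {Res, J3, J5}.
Min-cut edges: Res→J7 (2), J3→J1 (3), J5→J1 (8); capacity 2 + 3 + 8 = 13.

13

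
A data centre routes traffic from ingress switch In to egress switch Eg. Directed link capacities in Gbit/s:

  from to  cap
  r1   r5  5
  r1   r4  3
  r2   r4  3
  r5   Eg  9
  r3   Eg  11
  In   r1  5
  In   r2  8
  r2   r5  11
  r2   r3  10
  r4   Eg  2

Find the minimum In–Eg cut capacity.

13

Augment In→r1→r4→Eg: bottleneck 2, flow now 2.
Augment In→r1→r5→Eg: bottleneck 3, flow now 5.
Augment In→r2→r3→Eg: bottleneck 8, flow now 13.
No augmenting path remains; maximum flow = 13.
By max-flow min-cut, the minimum cut capacity equals the max flow.
In the residual graph, reachable from In: {In}.
Min-cut edges: In→r1 (5), In→r2 (8); capacity 5 + 8 = 13.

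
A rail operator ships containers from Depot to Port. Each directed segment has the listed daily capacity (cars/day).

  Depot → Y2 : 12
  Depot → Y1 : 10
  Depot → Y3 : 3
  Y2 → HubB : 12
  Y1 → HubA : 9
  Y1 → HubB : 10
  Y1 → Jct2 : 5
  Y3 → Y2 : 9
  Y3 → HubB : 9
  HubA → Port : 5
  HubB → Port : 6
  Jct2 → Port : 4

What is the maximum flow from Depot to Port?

Augment Depot→Y2→HubB→Port: bottleneck 6, flow now 6.
Augment Depot→Y1→HubA→Port: bottleneck 5, flow now 11.
Augment Depot→Y1→Jct2→Port: bottleneck 4, flow now 15.
No augmenting path remains; maximum flow = 15.
In the residual graph, reachable from Depot: {Depot, Y2, Y1, Y3, HubA, HubB, Jct2}.
Min-cut edges: HubA→Port (5), HubB→Port (6), Jct2→Port (4); capacity 5 + 6 + 4 = 15.
This cut is saturated, so no flow can exceed 15.

15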